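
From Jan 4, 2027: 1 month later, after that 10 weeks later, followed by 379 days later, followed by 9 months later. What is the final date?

Counting forward 1 month from January 4, 2027:
month 1 + 1 = 2 → February 2027.
Day 4 is valid in February, giving February 4, 2027.
Counting forward 10 weeks (= 70 days) from February 4, 2027:
February has 28 days, so 28 − 4 = 24 days remain after February 4, 2027; 70 − 24 = 46 left.
March 2027 has 31 days: 46 − 31 = 15 left.
15 days into April 2027 → April 15, 2027.
Counting forward 379 days from April 15, 2027:
April has 30 days, so 30 − 15 = 15 days remain after April 15, 2027; 379 − 15 = 364 left.
May 2027 has 31 days: 364 − 31 = 333 left.
June 2027 has 30 days: 333 − 30 = 303 left.
July 2027 has 31 days: 303 − 31 = 272 left.
August 2027 has 31 days: 272 − 31 = 241 left.
September 2027 has 30 days: 241 − 30 = 211 left.
October 2027 has 31 days: 211 − 31 = 180 left.
November 2027 has 30 days: 180 − 30 = 150 left.
December 2027 has 31 days: 150 − 31 = 119 left.
January 2028 has 31 days: 119 − 31 = 88 left.
February 2028 has 29 days (2028 is a leap year): 88 − 29 = 59 left.
March 2028 has 31 days: 59 − 31 = 28 left.
28 days into April 2028 → April 28, 2028.
Advancing 9 months from April 28, 2028:
month 4 + 9 = 13, which is month 1 of year 2029 → January 2029.
Day 28 is valid in January, giving January 28, 2029.

January 28, 2029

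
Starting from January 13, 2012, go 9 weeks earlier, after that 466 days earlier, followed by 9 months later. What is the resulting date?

May 2, 2011

Subtracting 9 weeks (= 63 days) from January 13, 2012:
Going back 13 days from January 13, 2012 reaches the end of the previous month; 63 − 13 = 50 left.
December 2011 has 31 days: 50 − 31 = 19 left.
November 2011 has 30 days; 30 − 19 = 11 → November 11, 2011.
Counting back 466 days from November 11, 2011:
Going back 11 days from November 11, 2011 reaches the end of the previous month; 466 − 11 = 455 left.
October 2011 has 31 days: 455 − 31 = 424 left.
September 2011 has 30 days: 424 − 30 = 394 left.
August 2011 has 31 days: 394 − 31 = 363 left.
July 2011 has 31 days: 363 − 31 = 332 left.
June 2011 has 30 days: 332 − 30 = 302 left.
May 2011 has 31 days: 302 − 31 = 271 left.
April 2011 has 30 days: 271 − 30 = 241 left.
March 2011 has 31 days: 241 − 31 = 210 left.
February 2011 has 28 days (2011 is not a leap year): 210 − 28 = 182 left.
January 2011 has 31 days: 182 − 31 = 151 left.
December 2010 has 31 days: 151 − 31 = 120 left.
November 2010 has 30 days: 120 − 30 = 90 left.
October 2010 has 31 days: 90 − 31 = 59 left.
September 2010 has 30 days: 59 − 30 = 29 left.
August 2010 has 31 days; 31 − 29 = 2 → August 2, 2010.
Adding 9 months from August 2, 2010:
month 8 + 9 = 17, which is month 5 of year 2011 → May 2011.
Day 2 is valid in May, giving May 2, 2011.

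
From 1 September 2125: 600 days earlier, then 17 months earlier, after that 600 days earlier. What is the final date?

December 18, 2120

Counting back 600 days from September 1, 2125:
Going back 1 day from September 1, 2125 reaches the end of the previous month; 600 − 1 = 599 left.
August 2125 has 31 days: 599 − 31 = 568 left.
July 2125 has 31 days: 568 − 31 = 537 left.
June 2125 has 30 days: 537 − 30 = 507 left.
May 2125 has 31 days: 507 − 31 = 476 left.
April 2125 has 30 days: 476 − 30 = 446 left.
March 2125 has 31 days: 446 − 31 = 415 left.
February 2125 has 28 days (2125 is not a leap year): 415 − 28 = 387 left.
January 2125 has 31 days: 387 − 31 = 356 left.
December 2124 has 31 days: 356 − 31 = 325 left.
November 2124 has 30 days: 325 − 30 = 295 left.
October 2124 has 31 days: 295 − 31 = 264 left.
September 2124 has 30 days: 264 − 30 = 234 left.
August 2124 has 31 days: 234 − 31 = 203 left.
July 2124 has 31 days: 203 − 31 = 172 left.
June 2124 has 30 days: 172 − 30 = 142 left.
May 2124 has 31 days: 142 − 31 = 111 left.
April 2124 has 30 days: 111 − 30 = 81 left.
March 2124 has 31 days: 81 − 31 = 50 left.
February 2124 has 29 days (2124 is a leap year): 50 − 29 = 21 left.
January 2124 has 31 days; 31 − 21 = 10 → January 10, 2124.
Subtracting 17 months from January 10, 2124:
month 1 − 17 = -16, which is month 8 of year 2122 → August 2122.
Day 10 is valid in August, giving August 10, 2122.
Going back 600 days from August 10, 2122:
Going back 10 days from August 10, 2122 reaches the end of the previous month; 600 − 10 = 590 left.
July 2122 has 31 days: 590 − 31 = 559 left.
June 2122 has 30 days: 559 − 30 = 529 left.
May 2122 has 31 days: 529 − 31 = 498 left.
April 2122 has 30 days: 498 − 30 = 468 left.
March 2122 has 31 days: 468 − 31 = 437 left.
February 2122 has 28 days (2122 is not a leap year): 437 − 28 = 409 left.
January 2122 has 31 days: 409 − 31 = 378 left.
December 2121 has 31 days: 378 − 31 = 347 left.
November 2121 has 30 days: 347 − 30 = 317 left.
October 2121 has 31 days: 317 − 31 = 286 left.
September 2121 has 30 days: 286 − 30 = 256 left.
August 2121 has 31 days: 256 − 31 = 225 left.
July 2121 has 31 days: 225 − 31 = 194 left.
June 2121 has 30 days: 194 − 30 = 164 left.
May 2121 has 31 days: 164 − 31 = 133 left.
April 2121 has 30 days: 133 − 30 = 103 left.
March 2121 has 31 days: 103 − 31 = 72 left.
February 2121 has 28 days (2121 is not a leap year): 72 − 28 = 44 left.
January 2121 has 31 days: 44 − 31 = 13 left.
December 2120 has 31 days; 31 − 13 = 18 → December 18, 2120.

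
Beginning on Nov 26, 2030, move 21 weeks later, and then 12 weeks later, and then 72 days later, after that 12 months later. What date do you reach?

Advancing 21 weeks (= 147 days) from November 26, 2030:
November has 30 days, so 30 − 26 = 4 days remain after November 26, 2030; 147 − 4 = 143 left.
December 2030 has 31 days: 143 − 31 = 112 left.
January 2031 has 31 days: 112 − 31 = 81 left.
February 2031 has 28 days (2031 is not a leap year): 81 − 28 = 53 left.
March 2031 has 31 days: 53 − 31 = 22 left.
22 days into April 2031 → April 22, 2031.
Counting forward 12 weeks (= 84 days) from April 22, 2031:
April has 30 days, so 30 − 22 = 8 days remain after April 22, 2031; 84 − 8 = 76 left.
May 2031 has 31 days: 76 − 31 = 45 left.
June 2031 has 30 days: 45 − 30 = 15 left.
15 days into July 2031 → July 15, 2031.
Adding 72 days from July 15, 2031:
July has 31 days, so 31 − 15 = 16 days remain after July 15, 2031; 72 − 16 = 56 left.
August 2031 has 31 days: 56 − 31 = 25 left.
25 days into September 2031 → September 25, 2031.
Adding 12 months from September 25, 2031:
month 9 + 12 = 21, which is month 9 of year 2032 → September 2032.
Day 25 is valid in September, giving September 25, 2032.

September 25, 2032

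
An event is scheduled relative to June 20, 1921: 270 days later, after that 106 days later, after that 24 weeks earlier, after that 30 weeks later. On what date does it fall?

August 12, 1922

Adding 270 days from June 20, 1921:
June has 30 days, so 30 − 20 = 10 days remain after June 20, 1921; 270 − 10 = 260 left.
July 1921 has 31 days: 260 − 31 = 229 left.
August 1921 has 31 days: 229 − 31 = 198 left.
September 1921 has 30 days: 198 − 30 = 168 left.
October 1921 has 31 days: 168 − 31 = 137 left.
November 1921 has 30 days: 137 − 30 = 107 left.
December 1921 has 31 days: 107 − 31 = 76 left.
January 1922 has 31 days: 76 − 31 = 45 left.
February 1922 has 28 days (1922 is not a leap year): 45 − 28 = 17 left.
17 days into March 1922 → March 17, 1922.
Advancing 106 days from March 17, 1922:
March has 31 days, so 31 − 17 = 14 days remain after March 17, 1922; 106 − 14 = 92 left.
April 1922 has 30 days: 92 − 30 = 62 left.
May 1922 has 31 days: 62 − 31 = 31 left.
June 1922 has 30 days: 31 − 30 = 1 left.
1 day into July 1922 → July 1, 1922.
Counting back 24 weeks (= 168 days) from July 1, 1922:
Going back 1 day from July 1, 1922 reaches the end of the previous month; 168 − 1 = 167 left.
June 1922 has 30 days: 167 − 30 = 137 left.
May 1922 has 31 days: 137 − 31 = 106 left.
April 1922 has 30 days: 106 − 30 = 76 left.
March 1922 has 31 days: 76 − 31 = 45 left.
February 1922 has 28 days (1922 is not a leap year): 45 − 28 = 17 left.
January 1922 has 31 days; 31 − 17 = 14 → January 14, 1922.
Advancing 30 weeks (= 210 days) from January 14, 1922:
January has 31 days, so 31 − 14 = 17 days remain after January 14, 1922; 210 − 17 = 193 left.
February 1922 has 28 days (1922 is not a leap year): 193 − 28 = 165 left.
March 1922 has 31 days: 165 − 31 = 134 left.
April 1922 has 30 days: 134 − 30 = 104 left.
May 1922 has 31 days: 104 − 31 = 73 left.
June 1922 has 30 days: 73 − 30 = 43 left.
July 1922 has 31 days: 43 − 31 = 12 left.
12 days into August 1922 → August 12, 1922.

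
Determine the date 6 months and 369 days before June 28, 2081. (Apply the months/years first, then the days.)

Subtracting 6 months and 369 days from June 28, 2081: first the month/year part, then the days.
month 6 − 6 = 0, which is month 12 of year 2080 → December 2080.
Day 28 is valid in December, giving December 28, 2080.
Now subtract 369 days from December 28, 2080.
Going back 28 days from December 28, 2080 reaches the end of the previous month; 369 − 28 = 341 left.
November 2080 has 30 days: 341 − 30 = 311 left.
October 2080 has 31 days: 311 − 31 = 280 left.
September 2080 has 30 days: 280 − 30 = 250 left.
August 2080 has 31 days: 250 − 31 = 219 left.
July 2080 has 31 days: 219 − 31 = 188 left.
June 2080 has 30 days: 188 − 30 = 158 left.
May 2080 has 31 days: 158 − 31 = 127 left.
April 2080 has 30 days: 127 − 30 = 97 left.
March 2080 has 31 days: 97 − 31 = 66 left.
February 2080 has 29 days (2080 is a leap year): 66 − 29 = 37 left.
January 2080 has 31 days: 37 − 31 = 6 left.
December 2079 has 31 days; 31 − 6 = 25 → December 25, 2079.

December 25, 2079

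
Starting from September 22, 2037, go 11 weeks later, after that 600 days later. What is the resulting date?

Adding 11 weeks (= 77 days) from September 22, 2037:
September has 30 days, so 30 − 22 = 8 days remain after September 22, 2037; 77 − 8 = 69 left.
October 2037 has 31 days: 69 − 31 = 38 left.
November 2037 has 30 days: 38 − 30 = 8 left.
8 days into December 2037 → December 8, 2037.
Adding 600 days from December 8, 2037:
December has 31 days, so 31 − 8 = 23 days remain after December 8, 2037; 600 − 23 = 577 left.
January 2038 has 31 days: 577 − 31 = 546 left.
February 2038 has 28 days (2038 is not a leap year): 546 − 28 = 518 left.
March 2038 has 31 days: 518 − 31 = 487 left.
April 2038 has 30 days: 487 − 30 = 457 left.
May 2038 has 31 days: 457 − 31 = 426 left.
June 2038 has 30 days: 426 − 30 = 396 left.
July 2038 has 31 days: 396 − 31 = 365 left.
August 2038 has 31 days: 365 − 31 = 334 left.
September 2038 has 30 days: 334 − 30 = 304 left.
October 2038 has 31 days: 304 − 31 = 273 left.
November 2038 has 30 days: 273 − 30 = 243 left.
December 2038 has 31 days: 243 − 31 = 212 left.
January 2039 has 31 days: 212 − 31 = 181 left.
February 2039 has 28 days (2039 is not a leap year): 181 − 28 = 153 left.
March 2039 has 31 days: 153 − 31 = 122 left.
April 2039 has 30 days: 122 − 30 = 92 left.
May 2039 has 31 days: 92 − 31 = 61 left.
June 2039 has 30 days: 61 − 30 = 31 left.
31 days into July 2039 → July 31, 2039.

July 31, 2039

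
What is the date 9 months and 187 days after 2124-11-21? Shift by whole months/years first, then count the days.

February 24, 2126

Adding 9 months and 187 days from November 21, 2124: first the month/year part, then the days.
month 11 + 9 = 20, which is month 8 of year 2125 → August 2125.
Day 21 is valid in August, giving August 21, 2125.
Now add 187 days from August 21, 2125.
August has 31 days, so 31 − 21 = 10 days remain after August 21, 2125; 187 − 10 = 177 left.
September 2125 has 30 days: 177 − 30 = 147 left.
October 2125 has 31 days: 147 − 31 = 116 left.
November 2125 has 30 days: 116 − 30 = 86 left.
December 2125 has 31 days: 86 − 31 = 55 left.
January 2126 has 31 days: 55 − 31 = 24 left.
24 days into February 2126 → February 24, 2126.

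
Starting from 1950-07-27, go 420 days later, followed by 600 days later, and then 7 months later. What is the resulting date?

Advancing 420 days from July 27, 1950:
July has 31 days, so 31 − 27 = 4 days remain after July 27, 1950; 420 − 4 = 416 left.
August 1950 has 31 days: 416 − 31 = 385 left.
September 1950 has 30 days: 385 − 30 = 355 left.
October 1950 has 31 days: 355 − 31 = 324 left.
November 1950 has 30 days: 324 − 30 = 294 left.
December 1950 has 31 days: 294 − 31 = 263 left.
January 1951 has 31 days: 263 − 31 = 232 left.
February 1951 has 28 days (1951 is not a leap year): 232 − 28 = 204 left.
March 1951 has 31 days: 204 − 31 = 173 left.
April 1951 has 30 days: 173 − 30 = 143 left.
May 1951 has 31 days: 143 − 31 = 112 left.
June 1951 has 30 days: 112 − 30 = 82 left.
July 1951 has 31 days: 82 − 31 = 51 left.
August 1951 has 31 days: 51 − 31 = 20 left.
20 days into September 1951 → September 20, 1951.
Counting forward 600 days from September 20, 1951:
September has 30 days, so 30 − 20 = 10 days remain after September 20, 1951; 600 − 10 = 590 left.
October 1951 has 31 days: 590 − 31 = 559 left.
November 1951 has 30 days: 559 − 30 = 529 left.
December 1951 has 31 days: 529 − 31 = 498 left.
January 1952 has 31 days: 498 − 31 = 467 left.
February 1952 has 29 days (1952 is a leap year): 467 − 29 = 438 left.
March 1952 has 31 days: 438 − 31 = 407 left.
April 1952 has 30 days: 407 − 30 = 377 left.
May 1952 has 31 days: 377 − 31 = 346 left.
June 1952 has 30 days: 346 − 30 = 316 left.
July 1952 has 31 days: 316 − 31 = 285 left.
August 1952 has 31 days: 285 − 31 = 254 left.
September 1952 has 30 days: 254 − 30 = 224 left.
October 1952 has 31 days: 224 − 31 = 193 left.
November 1952 has 30 days: 193 − 30 = 163 left.
December 1952 has 31 days: 163 − 31 = 132 left.
January 1953 has 31 days: 132 − 31 = 101 left.
February 1953 has 28 days (1953 is not a leap year): 101 − 28 = 73 left.
March 1953 has 31 days: 73 − 31 = 42 left.
April 1953 has 30 days: 42 − 30 = 12 left.
12 days into May 1953 → May 12, 1953.
Adding 7 months from May 12, 1953:
month 5 + 7 = 12 → December 1953.
Day 12 is valid in December, giving December 12, 1953.

December 12, 1953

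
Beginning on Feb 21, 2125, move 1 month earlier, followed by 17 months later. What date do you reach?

Counting back 1 month from February 21, 2125:
month 2 − 1 = 1 → January 2125.
Day 21 is valid in January, giving January 21, 2125.
Adding 17 months from January 21, 2125:
month 1 + 17 = 18, which is month 6 of year 2126 → June 2126.
Day 21 is valid in June, giving June 21, 2126.

June 21, 2126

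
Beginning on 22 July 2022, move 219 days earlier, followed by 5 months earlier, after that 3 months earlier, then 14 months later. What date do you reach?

Going back 219 days from July 22, 2022:
Going back 22 days from July 22, 2022 reaches the end of the previous month; 219 − 22 = 197 left.
June 2022 has 30 days: 197 − 30 = 167 left.
May 2022 has 31 days: 167 − 31 = 136 left.
April 2022 has 30 days: 136 − 30 = 106 left.
March 2022 has 31 days: 106 − 31 = 75 left.
February 2022 has 28 days (2022 is not a leap year): 75 − 28 = 47 left.
January 2022 has 31 days: 47 − 31 = 16 left.
December 2021 has 31 days; 31 − 16 = 15 → December 15, 2021.
Going back 5 months from December 15, 2021:
month 12 − 5 = 7 → July 2021.
Day 15 is valid in July, giving July 15, 2021.
Counting back 3 months from July 15, 2021:
month 7 − 3 = 4 → April 2021.
Day 15 is valid in April, giving April 15, 2021.
Adding 14 months from April 15, 2021:
month 4 + 14 = 18, which is month 6 of year 2022 → June 2022.
Day 15 is valid in June, giving June 15, 2022.

June 15, 2022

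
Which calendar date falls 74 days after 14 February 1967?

April 29, 1967

Adding 74 days from February 14, 1967.
February has 28 days, so 28 − 14 = 14 days remain after February 14, 1967; 74 − 14 = 60 left.
March 1967 has 31 days: 60 − 31 = 29 left.
29 days into April 1967 → April 29, 1967.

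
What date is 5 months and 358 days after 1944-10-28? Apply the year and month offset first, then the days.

Advancing 5 months and 358 days from October 28, 1944: first the month/year part, then the days.
month 10 + 5 = 15, which is month 3 of year 1945 → March 1945.
Day 28 is valid in March, giving March 28, 1945.
Now add 358 days from March 28, 1945.
March has 31 days, so 31 − 28 = 3 days remain after March 28, 1945; 358 − 3 = 355 left.
April 1945 has 30 days: 355 − 30 = 325 left.
May 1945 has 31 days: 325 − 31 = 294 left.
June 1945 has 30 days: 294 − 30 = 264 left.
July 1945 has 31 days: 264 − 31 = 233 left.
August 1945 has 31 days: 233 − 31 = 202 left.
September 1945 has 30 days: 202 − 30 = 172 left.
October 1945 has 31 days: 172 − 31 = 141 left.
November 1945 has 30 days: 141 − 30 = 111 left.
December 1945 has 31 days: 111 − 31 = 80 left.
January 1946 has 31 days: 80 − 31 = 49 left.
February 1946 has 28 days (1946 is not a leap year): 49 − 28 = 21 left.
21 days into March 1946 → March 21, 1946.

March 21, 1946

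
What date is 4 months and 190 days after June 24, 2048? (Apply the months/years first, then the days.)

May 2, 2049

Advancing 4 months and 190 days from June 24, 2048: first the month/year part, then the days.
month 6 + 4 = 10 → October 2048.
Day 24 is valid in October, giving October 24, 2048.
Now add 190 days from October 24, 2048.
October has 31 days, so 31 − 24 = 7 days remain after October 24, 2048; 190 − 7 = 183 left.
November 2048 has 30 days: 183 − 30 = 153 left.
December 2048 has 31 days: 153 − 31 = 122 left.
January 2049 has 31 days: 122 − 31 = 91 left.
February 2049 has 28 days (2049 is not a leap year): 91 − 28 = 63 left.
March 2049 has 31 days: 63 − 31 = 32 left.
April 2049 has 30 days: 32 − 30 = 2 left.
2 days into May 2049 → May 2, 2049.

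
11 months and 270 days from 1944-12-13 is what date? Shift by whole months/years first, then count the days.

August 10, 1946

Counting forward 11 months and 270 days from December 13, 1944: first the month/year part, then the days.
month 12 + 11 = 23, which is month 11 of year 1945 → November 1945.
Day 13 is valid in November, giving November 13, 1945.
Now add 270 days from November 13, 1945.
November has 30 days, so 30 − 13 = 17 days remain after November 13, 1945; 270 − 17 = 253 left.
December 1945 has 31 days: 253 − 31 = 222 left.
January 1946 has 31 days: 222 − 31 = 191 left.
February 1946 has 28 days (1946 is not a leap year): 191 − 28 = 163 left.
March 1946 has 31 days: 163 − 31 = 132 left.
April 1946 has 30 days: 132 − 30 = 102 left.
May 1946 has 31 days: 102 − 31 = 71 left.
June 1946 has 30 days: 71 − 30 = 41 left.
July 1946 has 31 days: 41 − 31 = 10 left.
10 days into August 1946 → August 10, 1946.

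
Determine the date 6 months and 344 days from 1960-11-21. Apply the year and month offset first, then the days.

April 30, 1962

Counting forward 6 months and 344 days from November 21, 1960: first the month/year part, then the days.
month 11 + 6 = 17, which is month 5 of year 1961 → May 1961.
Day 21 is valid in May, giving May 21, 1961.
Now add 344 days from May 21, 1961.
May has 31 days, so 31 − 21 = 10 days remain after May 21, 1961; 344 − 10 = 334 left.
June 1961 has 30 days: 334 − 30 = 304 left.
July 1961 has 31 days: 304 − 31 = 273 left.
August 1961 has 31 days: 273 − 31 = 242 left.
September 1961 has 30 days: 242 − 30 = 212 left.
October 1961 has 31 days: 212 − 31 = 181 left.
November 1961 has 30 days: 181 − 30 = 151 left.
December 1961 has 31 days: 151 − 31 = 120 left.
January 1962 has 31 days: 120 − 31 = 89 left.
February 1962 has 28 days (1962 is not a leap year): 89 − 28 = 61 left.
March 1962 has 31 days: 61 − 31 = 30 left.
30 days into April 1962 → April 30, 1962.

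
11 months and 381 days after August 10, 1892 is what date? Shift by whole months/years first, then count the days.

Advancing 11 months and 381 days from August 10, 1892: first the month/year part, then the days.
month 8 + 11 = 19, which is month 7 of year 1893 → July 1893.
Day 10 is valid in July, giving July 10, 1893.
Now add 381 days from July 10, 1893.
July has 31 days, so 31 − 10 = 21 days remain after July 10, 1893; 381 − 21 = 360 left.
August 1893 has 31 days: 360 − 31 = 329 left.
September 1893 has 30 days: 329 − 30 = 299 left.
October 1893 has 31 days: 299 − 31 = 268 left.
November 1893 has 30 days: 268 − 30 = 238 left.
December 1893 has 31 days: 238 − 31 = 207 left.
January 1894 has 31 days: 207 − 31 = 176 left.
February 1894 has 28 days (1894 is not a leap year): 176 − 28 = 148 left.
March 1894 has 31 days: 148 − 31 = 117 left.
April 1894 has 30 days: 117 − 30 = 87 left.
May 1894 has 31 days: 87 − 31 = 56 left.
June 1894 has 30 days: 56 − 30 = 26 left.
26 days into July 1894 → July 26, 1894.

July 26, 1894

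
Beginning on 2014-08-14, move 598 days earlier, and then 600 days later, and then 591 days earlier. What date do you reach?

Counting back 598 days from August 14, 2014:
Going back 14 days from August 14, 2014 reaches the end of the previous month; 598 − 14 = 584 left.
July 2014 has 31 days: 584 − 31 = 553 left.
June 2014 has 30 days: 553 − 30 = 523 left.
May 2014 has 31 days: 523 − 31 = 492 left.
April 2014 has 30 days: 492 − 30 = 462 left.
March 2014 has 31 days: 462 − 31 = 431 left.
February 2014 has 28 days (2014 is not a leap year): 431 − 28 = 403 left.
January 2014 has 31 days: 403 − 31 = 372 left.
December 2013 has 31 days: 372 − 31 = 341 left.
November 2013 has 30 days: 341 − 30 = 311 left.
October 2013 has 31 days: 311 − 31 = 280 left.
September 2013 has 30 days: 280 − 30 = 250 left.
August 2013 has 31 days: 250 − 31 = 219 left.
July 2013 has 31 days: 219 − 31 = 188 left.
June 2013 has 30 days: 188 − 30 = 158 left.
May 2013 has 31 days: 158 − 31 = 127 left.
April 2013 has 30 days: 127 − 30 = 97 left.
March 2013 has 31 days: 97 − 31 = 66 left.
February 2013 has 28 days (2013 is not a leap year): 66 − 28 = 38 left.
January 2013 has 31 days: 38 − 31 = 7 left.
December 2012 has 31 days; 31 − 7 = 24 → December 24, 2012.
Counting forward 600 days from December 24, 2012:
December has 31 days, so 31 − 24 = 7 days remain after December 24, 2012; 600 − 7 = 593 left.
January 2013 has 31 days: 593 − 31 = 562 left.
February 2013 has 28 days (2013 is not a leap year): 562 − 28 = 534 left.
March 2013 has 31 days: 534 − 31 = 503 left.
April 2013 has 30 days: 503 − 30 = 473 left.
May 2013 has 31 days: 473 − 31 = 442 left.
June 2013 has 30 days: 442 − 30 = 412 left.
July 2013 has 31 days: 412 − 31 = 381 left.
August 2013 has 31 days: 381 − 31 = 350 left.
September 2013 has 30 days: 350 − 30 = 320 left.
October 2013 has 31 days: 320 − 31 = 289 left.
November 2013 has 30 days: 289 − 30 = 259 left.
December 2013 has 31 days: 259 − 31 = 228 left.
January 2014 has 31 days: 228 − 31 = 197 left.
February 2014 has 28 days (2014 is not a leap year): 197 − 28 = 169 left.
March 2014 has 31 days: 169 − 31 = 138 left.
April 2014 has 30 days: 138 − 30 = 108 left.
May 2014 has 31 days: 108 − 31 = 77 left.
June 2014 has 30 days: 77 − 30 = 47 left.
July 2014 has 31 days: 47 − 31 = 16 left.
16 days into August 2014 → August 16, 2014.
Subtracting 591 days from August 16, 2014:
Going back 16 days from August 16, 2014 reaches the end of the previous month; 591 − 16 = 575 left.
July 2014 has 31 days: 575 − 31 = 544 left.
June 2014 has 30 days: 544 − 30 = 514 left.
May 2014 has 31 days: 514 − 31 = 483 left.
April 2014 has 30 days: 483 − 30 = 453 left.
March 2014 has 31 days: 453 − 31 = 422 left.
February 2014 has 28 days (2014 is not a leap year): 422 − 28 = 394 left.
January 2014 has 31 days: 394 − 31 = 363 left.
December 2013 has 31 days: 363 − 31 = 332 left.
November 2013 has 30 days: 332 − 30 = 302 left.
October 2013 has 31 days: 302 − 31 = 271 left.
September 2013 has 30 days: 271 − 30 = 241 left.
August 2013 has 31 days: 241 − 31 = 210 left.
July 2013 has 31 days: 210 − 31 = 179 left.
June 2013 has 30 days: 179 − 30 = 149 left.
May 2013 has 31 days: 149 − 31 = 118 left.
April 2013 has 30 days: 118 − 30 = 88 left.
March 2013 has 31 days: 88 − 31 = 57 left.
February 2013 has 28 days (2013 is not a leap year): 57 − 28 = 29 left.
January 2013 has 31 days; 31 − 29 = 2 → January 2, 2013.

January 2, 2013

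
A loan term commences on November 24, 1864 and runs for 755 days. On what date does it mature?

December 19, 1866

Advancing 755 days from November 24, 1864.
November has 30 days, so 30 − 24 = 6 days remain after November 24, 1864; 755 − 6 = 749 left.
December 1864 has 31 days: 749 − 31 = 718 left.
January 1865 has 31 days: 718 − 31 = 687 left.
February 1865 has 28 days (1865 is not a leap year): 687 − 28 = 659 left.
March 1865 has 31 days: 659 − 31 = 628 left.
April 1865 has 30 days: 628 − 30 = 598 left.
May 1865 has 31 days: 598 − 31 = 567 left.
June 1865 has 30 days: 567 − 30 = 537 left.
July 1865 has 31 days: 537 − 31 = 506 left.
August 1865 has 31 days: 506 − 31 = 475 left.
September 1865 has 30 days: 475 − 30 = 445 left.
October 1865 has 31 days: 445 − 31 = 414 left.
November 1865 has 30 days: 414 − 30 = 384 left.
December 1865 has 31 days: 384 − 31 = 353 left.
January 1866 has 31 days: 353 − 31 = 322 left.
February 1866 has 28 days (1866 is not a leap year): 322 − 28 = 294 left.
March 1866 has 31 days: 294 − 31 = 263 left.
April 1866 has 30 days: 263 − 30 = 233 left.
May 1866 has 31 days: 233 − 31 = 202 left.
June 1866 has 30 days: 202 − 30 = 172 left.
July 1866 has 31 days: 172 − 31 = 141 left.
August 1866 has 31 days: 141 − 31 = 110 left.
September 1866 has 30 days: 110 − 30 = 80 left.
October 1866 has 31 days: 80 − 31 = 49 left.
November 1866 has 30 days: 49 − 30 = 19 left.
19 days into December 1866 → December 19, 1866.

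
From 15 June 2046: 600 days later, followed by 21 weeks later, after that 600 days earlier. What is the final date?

Counting forward 600 days from June 15, 2046:
June has 30 days, so 30 − 15 = 15 days remain after June 15, 2046; 600 − 15 = 585 left.
July 2046 has 31 days: 585 − 31 = 554 left.
August 2046 has 31 days: 554 − 31 = 523 left.
September 2046 has 30 days: 523 − 30 = 493 left.
October 2046 has 31 days: 493 − 31 = 462 left.
November 2046 has 30 days: 462 − 30 = 432 left.
December 2046 has 31 days: 432 − 31 = 401 left.
January 2047 has 31 days: 401 − 31 = 370 left.
February 2047 has 28 days (2047 is not a leap year): 370 − 28 = 342 left.
March 2047 has 31 days: 342 − 31 = 311 left.
April 2047 has 30 days: 311 − 30 = 281 left.
May 2047 has 31 days: 281 − 31 = 250 left.
June 2047 has 30 days: 250 − 30 = 220 left.
July 2047 has 31 days: 220 − 31 = 189 left.
August 2047 has 31 days: 189 − 31 = 158 left.
September 2047 has 30 days: 158 − 30 = 128 left.
October 2047 has 31 days: 128 − 31 = 97 left.
November 2047 has 30 days: 97 − 30 = 67 left.
December 2047 has 31 days: 67 − 31 = 36 left.
January 2048 has 31 days: 36 − 31 = 5 left.
5 days into February 2048 → February 5, 2048.
Counting forward 21 weeks (= 147 days) from February 5, 2048:
February has 29 days, so 29 − 5 = 24 days remain after February 5, 2048; 147 − 24 = 123 left.
March 2048 has 31 days: 123 − 31 = 92 left.
April 2048 has 30 days: 92 − 30 = 62 left.
May 2048 has 31 days: 62 − 31 = 31 left.
June 2048 has 30 days: 31 − 30 = 1 left.
1 day into July 2048 → July 1, 2048.
Subtracting 600 days from July 1, 2048:
Going back 1 day from July 1, 2048 reaches the end of the previous month; 600 − 1 = 599 left.
June 2048 has 30 days: 599 − 30 = 569 left.
May 2048 has 31 days: 569 − 31 = 538 left.
April 2048 has 30 days: 538 − 30 = 508 left.
March 2048 has 31 days: 508 − 31 = 477 left.
February 2048 has 29 days (2048 is a leap year): 477 − 29 = 448 left.
January 2048 has 31 days: 448 − 31 = 417 left.
December 2047 has 31 days: 417 − 31 = 386 left.
November 2047 has 30 days: 386 − 30 = 356 left.
October 2047 has 31 days: 356 − 31 = 325 left.
September 2047 has 30 days: 325 − 30 = 295 left.
August 2047 has 31 days: 295 − 31 = 264 left.
July 2047 has 31 days: 264 − 31 = 233 left.
June 2047 has 30 days: 233 − 30 = 203 left.
May 2047 has 31 days: 203 − 31 = 172 left.
April 2047 has 30 days: 172 − 30 = 142 left.
March 2047 has 31 days: 142 − 31 = 111 left.
February 2047 has 28 days (2047 is not a leap year): 111 − 28 = 83 left.
January 2047 has 31 days: 83 − 31 = 52 left.
December 2046 has 31 days: 52 − 31 = 21 left.
November 2046 has 30 days; 30 − 21 = 9 → November 9, 2046.

November 9, 2046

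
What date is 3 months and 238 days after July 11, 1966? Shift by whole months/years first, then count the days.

Adding 3 months and 238 days from July 11, 1966: first the month/year part, then the days.
month 7 + 3 = 10 → October 1966.
Day 11 is valid in October, giving October 11, 1966.
Now add 238 days from October 11, 1966.
October has 31 days, so 31 − 11 = 20 days remain after October 11, 1966; 238 − 20 = 218 left.
November 1966 has 30 days: 218 − 30 = 188 left.
December 1966 has 31 days: 188 − 31 = 157 left.
January 1967 has 31 days: 157 − 31 = 126 left.
February 1967 has 28 days (1967 is not a leap year): 126 − 28 = 98 left.
March 1967 has 31 days: 98 − 31 = 67 left.
April 1967 has 30 days: 67 − 30 = 37 left.
May 1967 has 31 days: 37 − 31 = 6 left.
6 days into June 1967 → June 6, 1967.

June 6, 1967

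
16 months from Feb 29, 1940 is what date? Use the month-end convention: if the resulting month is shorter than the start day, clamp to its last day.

June 29, 1941

Counting forward 16 months from February 29, 1940.
month 2 + 16 = 18, which is month 6 of year 1941 → June 1941.
Day 29 is valid in June, giving June 29, 1941.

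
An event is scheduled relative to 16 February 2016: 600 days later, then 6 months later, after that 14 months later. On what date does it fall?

June 8, 2019

Counting forward 600 days from February 16, 2016:
February has 29 days, so 29 − 16 = 13 days remain after February 16, 2016; 600 − 13 = 587 left.
March 2016 has 31 days: 587 − 31 = 556 left.
April 2016 has 30 days: 556 − 30 = 526 left.
May 2016 has 31 days: 526 − 31 = 495 left.
June 2016 has 30 days: 495 − 30 = 465 left.
July 2016 has 31 days: 465 − 31 = 434 left.
August 2016 has 31 days: 434 − 31 = 403 left.
September 2016 has 30 days: 403 − 30 = 373 left.
October 2016 has 31 days: 373 − 31 = 342 left.
November 2016 has 30 days: 342 − 30 = 312 left.
December 2016 has 31 days: 312 − 31 = 281 left.
January 2017 has 31 days: 281 − 31 = 250 left.
February 2017 has 28 days (2017 is not a leap year): 250 − 28 = 222 left.
March 2017 has 31 days: 222 − 31 = 191 left.
April 2017 has 30 days: 191 − 30 = 161 left.
May 2017 has 31 days: 161 − 31 = 130 left.
June 2017 has 30 days: 130 − 30 = 100 left.
July 2017 has 31 days: 100 − 31 = 69 left.
August 2017 has 31 days: 69 − 31 = 38 left.
September 2017 has 30 days: 38 − 30 = 8 left.
8 days into October 2017 → October 8, 2017.
Adding 6 months from October 8, 2017:
month 10 + 6 = 16, which is month 4 of year 2018 → April 2018.
Day 8 is valid in April, giving April 8, 2018.
Adding 14 months from April 8, 2018:
month 4 + 14 = 18, which is month 6 of year 2019 → June 2019.
Day 8 is valid in June, giving June 8, 2019.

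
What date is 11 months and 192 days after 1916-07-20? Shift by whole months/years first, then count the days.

December 29, 1917

Adding 11 months and 192 days from July 20, 1916: first the month/year part, then the days.
month 7 + 11 = 18, which is month 6 of year 1917 → June 1917.
Day 20 is valid in June, giving June 20, 1917.
Now add 192 days from June 20, 1917.
June has 30 days, so 30 − 20 = 10 days remain after June 20, 1917; 192 − 10 = 182 left.
July 1917 has 31 days: 182 − 31 = 151 left.
August 1917 has 31 days: 151 − 31 = 120 left.
September 1917 has 30 days: 120 − 30 = 90 left.
October 1917 has 31 days: 90 − 31 = 59 left.
November 1917 has 30 days: 59 − 30 = 29 left.
29 days into December 1917 → December 29, 1917.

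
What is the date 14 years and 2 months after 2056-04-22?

June 22, 2070

Advancing 14 years and 2 months from April 22, 2056.
+14 years → 2070; month 4 + 2 = 6 → June 2070.
Day 22 is valid in June, giving June 22, 2070.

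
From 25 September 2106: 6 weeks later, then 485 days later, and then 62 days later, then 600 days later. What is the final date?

Advancing 6 weeks (= 42 days) from September 25, 2106:
September has 30 days, so 30 − 25 = 5 days remain after September 25, 2106; 42 − 5 = 37 left.
October 2106 has 31 days: 37 − 31 = 6 left.
6 days into November 2106 → November 6, 2106.
Adding 485 days from November 6, 2106:
November has 30 days, so 30 − 6 = 24 days remain after November 6, 2106; 485 − 24 = 461 left.
December 2106 has 31 days: 461 − 31 = 430 left.
January 2107 has 31 days: 430 − 31 = 399 left.
February 2107 has 28 days (2107 is not a leap year): 399 − 28 = 371 left.
March 2107 has 31 days: 371 − 31 = 340 left.
April 2107 has 30 days: 340 − 30 = 310 left.
May 2107 has 31 days: 310 − 31 = 279 left.
June 2107 has 30 days: 279 − 30 = 249 left.
July 2107 has 31 days: 249 − 31 = 218 left.
August 2107 has 31 days: 218 − 31 = 187 left.
September 2107 has 30 days: 187 − 30 = 157 left.
October 2107 has 31 days: 157 − 31 = 126 left.
November 2107 has 30 days: 126 − 30 = 96 left.
December 2107 has 31 days: 96 − 31 = 65 left.
January 2108 has 31 days: 65 − 31 = 34 left.
February 2108 has 29 days (2108 is a leap year): 34 − 29 = 5 left.
5 days into March 2108 → March 5, 2108.
Adding 62 days from March 5, 2108:
March has 31 days, so 31 − 5 = 26 days remain after March 5, 2108; 62 − 26 = 36 left.
April 2108 has 30 days: 36 − 30 = 6 left.
6 days into May 2108 → May 6, 2108.
Counting forward 600 days from May 6, 2108:
May has 31 days, so 31 − 6 = 25 days remain after May 6, 2108; 600 − 25 = 575 left.
June 2108 has 30 days: 575 − 30 = 545 left.
July 2108 has 31 days: 545 − 31 = 514 left.
August 2108 has 31 days: 514 − 31 = 483 left.
September 2108 has 30 days: 483 − 30 = 453 left.
October 2108 has 31 days: 453 − 31 = 422 left.
November 2108 has 30 days: 422 − 30 = 392 left.
December 2108 has 31 days: 392 − 31 = 361 left.
January 2109 has 31 days: 361 − 31 = 330 left.
February 2109 has 28 days (2109 is not a leap year): 330 − 28 = 302 left.
March 2109 has 31 days: 302 − 31 = 271 left.
April 2109 has 30 days: 271 − 30 = 241 left.
May 2109 has 31 days: 241 − 31 = 210 left.
June 2109 has 30 days: 210 − 30 = 180 left.
July 2109 has 31 days: 180 − 31 = 149 left.
August 2109 has 31 days: 149 − 31 = 118 left.
September 2109 has 30 days: 118 − 30 = 88 left.
October 2109 has 31 days: 88 − 31 = 57 left.
November 2109 has 30 days: 57 − 30 = 27 left.
27 days into December 2109 → December 27, 2109.

December 27, 2109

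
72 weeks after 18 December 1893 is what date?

May 6, 1895

Advancing 72 weeks = 504 days from December 18, 1893.
December has 31 days, so 31 − 18 = 13 days remain after December 18, 1893; 504 − 13 = 491 left.
January 1894 has 31 days: 491 − 31 = 460 left.
February 1894 has 28 days (1894 is not a leap year): 460 − 28 = 432 left.
March 1894 has 31 days: 432 − 31 = 401 left.
April 1894 has 30 days: 401 − 30 = 371 left.
May 1894 has 31 days: 371 − 31 = 340 left.
June 1894 has 30 days: 340 − 30 = 310 left.
July 1894 has 31 days: 310 − 31 = 279 left.
August 1894 has 31 days: 279 − 31 = 248 left.
September 1894 has 30 days: 248 − 30 = 218 left.
October 1894 has 31 days: 218 − 31 = 187 left.
November 1894 has 30 days: 187 − 30 = 157 left.
December 1894 has 31 days: 157 − 31 = 126 left.
January 1895 has 31 days: 126 − 31 = 95 left.
February 1895 has 28 days (1895 is not a leap year): 95 − 28 = 67 left.
March 1895 has 31 days: 67 − 31 = 36 left.
April 1895 has 30 days: 36 − 30 = 6 left.
6 days into May 1895 → May 6, 1895.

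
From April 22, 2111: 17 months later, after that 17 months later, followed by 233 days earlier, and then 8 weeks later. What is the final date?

August 29, 2113

Counting forward 17 months from April 22, 2111:
month 4 + 17 = 21, which is month 9 of year 2112 → September 2112.
Day 22 is valid in September, giving September 22, 2112.
Adding 17 months from September 22, 2112:
month 9 + 17 = 26, which is month 2 of year 2114 → February 2114.
Day 22 is valid in February, giving February 22, 2114.
Subtracting 233 days from February 22, 2114:
Going back 22 days from February 22, 2114 reaches the end of the previous month; 233 − 22 = 211 left.
January 2114 has 31 days: 211 − 31 = 180 left.
December 2113 has 31 days: 180 − 31 = 149 left.
November 2113 has 30 days: 149 − 30 = 119 left.
October 2113 has 31 days: 119 − 31 = 88 left.
September 2113 has 30 days: 88 − 30 = 58 left.
August 2113 has 31 days: 58 − 31 = 27 left.
July 2113 has 31 days; 31 − 27 = 4 → July 4, 2113.
Advancing 8 weeks (= 56 days) from July 4, 2113:
July has 31 days, so 31 − 4 = 27 days remain after July 4, 2113; 56 − 27 = 29 left.
29 days into August 2113 → August 29, 2113.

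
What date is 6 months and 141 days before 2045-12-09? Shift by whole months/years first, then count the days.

January 19, 2045

Counting back 6 months and 141 days from December 9, 2045: first the month/year part, then the days.
month 12 − 6 = 6 → June 2045.
Day 9 is valid in June, giving June 9, 2045.
Now subtract 141 days from June 9, 2045.
Going back 9 days from June 9, 2045 reaches the end of the previous month; 141 − 9 = 132 left.
May 2045 has 31 days: 132 − 31 = 101 left.
April 2045 has 30 days: 101 − 30 = 71 left.
March 2045 has 31 days: 71 − 31 = 40 left.
February 2045 has 28 days (2045 is not a leap year): 40 − 28 = 12 left.
January 2045 has 31 days; 31 − 12 = 19 → January 19, 2045.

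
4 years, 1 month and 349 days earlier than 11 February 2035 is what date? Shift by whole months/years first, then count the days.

January 27, 2030

Going back 4 years, 1 month and 349 days from February 11, 2035: first the month/year part, then the days.
-4 years → 2031; month 2 − 1 = 1 → January 2031.
Day 11 is valid in January, giving January 11, 2031.
Now subtract 349 days from January 11, 2031.
Going back 11 days from January 11, 2031 reaches the end of the previous month; 349 − 11 = 338 left.
December 2030 has 31 days: 338 − 31 = 307 left.
November 2030 has 30 days: 307 − 30 = 277 left.
October 2030 has 31 days: 277 − 31 = 246 left.
September 2030 has 30 days: 246 − 30 = 216 left.
August 2030 has 31 days: 216 − 31 = 185 left.
July 2030 has 31 days: 185 − 31 = 154 left.
June 2030 has 30 days: 154 − 30 = 124 left.
May 2030 has 31 days: 124 − 31 = 93 left.
April 2030 has 30 days: 93 − 30 = 63 left.
March 2030 has 31 days: 63 − 31 = 32 left.
February 2030 has 28 days (2030 is not a leap year): 32 − 28 = 4 left.
January 2030 has 31 days; 31 − 4 = 27 → January 27, 2030.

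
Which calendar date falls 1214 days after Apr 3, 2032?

July 31, 2035

Adding 1214 days from April 3, 2032.
April has 30 days, so 30 − 3 = 27 days remain after April 3, 2032; 1214 − 27 = 1187 left.
May 2032 has 31 days: 1187 − 31 = 1156 left.
June 2032 has 30 days: 1156 − 30 = 1126 left.
July 2032 has 31 days: 1126 − 31 = 1095 left.
August 2032 has 31 days: 1095 − 31 = 1064 left.
September 2032 has 30 days: 1064 − 30 = 1034 left.
October 2032 has 31 days: 1034 − 31 = 1003 left.
November 2032 has 30 days: 1003 − 30 = 973 left.
December 2032 has 31 days: 973 − 31 = 942 left.
January 2033 has 31 days: 942 − 31 = 911 left.
February 2033 has 28 days (2033 is not a leap year): 911 − 28 = 883 left.
March 2033 has 31 days: 883 − 31 = 852 left.
April 2033 has 30 days: 852 − 30 = 822 left.
May 2033 has 31 days: 822 − 31 = 791 left.
June 2033 has 30 days: 791 − 30 = 761 left.
July 2033 has 31 days: 761 − 31 = 730 left.
August 2033 has 31 days: 730 − 31 = 699 left.
September 2033 has 30 days: 699 − 30 = 669 left.
October 2033 has 31 days: 669 − 31 = 638 left.
November 2033 has 30 days: 638 − 30 = 608 left.
December 2033 has 31 days: 608 − 31 = 577 left.
January 2034 has 31 days: 577 − 31 = 546 left.
February 2034 has 28 days (2034 is not a leap year): 546 − 28 = 518 left.
March 2034 has 31 days: 518 − 31 = 487 left.
April 2034 has 30 days: 487 − 30 = 457 left.
May 2034 has 31 days: 457 − 31 = 426 left.
June 2034 has 30 days: 426 − 30 = 396 left.
July 2034 has 31 days: 396 − 31 = 365 left.
August 2034 has 31 days: 365 − 31 = 334 left.
September 2034 has 30 days: 334 − 30 = 304 left.
October 2034 has 31 days: 304 − 31 = 273 left.
November 2034 has 30 days: 273 − 30 = 243 left.
December 2034 has 31 days: 243 − 31 = 212 left.
January 2035 has 31 days: 212 − 31 = 181 left.
February 2035 has 28 days (2035 is not a leap year): 181 − 28 = 153 left.
March 2035 has 31 days: 153 − 31 = 122 left.
April 2035 has 30 days: 122 − 30 = 92 left.
May 2035 has 31 days: 92 − 31 = 61 left.
June 2035 has 30 days: 61 − 30 = 31 left.
31 days into July 2035 → July 31, 2035.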